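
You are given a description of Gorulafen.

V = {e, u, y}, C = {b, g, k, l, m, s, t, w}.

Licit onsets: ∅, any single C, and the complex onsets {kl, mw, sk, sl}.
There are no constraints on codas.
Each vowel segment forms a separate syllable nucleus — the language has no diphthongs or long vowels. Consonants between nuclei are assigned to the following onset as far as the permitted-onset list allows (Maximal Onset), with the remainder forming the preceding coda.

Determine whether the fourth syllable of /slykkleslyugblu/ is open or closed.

closed

The vowels are y, e, y, u, u — 5 nuclei, so 5 syllables.
/y…e/ gap (V1→V2): cluster /kkl/ — the longest permitted-onset suffix is /kl/; onset = /kl/, preceding coda = /k/.
/e…y/ gap (V2→V3): /sl/ — entire cluster is a permitted onset → onset /sl/, coda ∅.
/y…u/ gap (V3→V4): hiatus — the boundary sits between the two vowels.
/u…u/ gap (V4→V5): /gbl/ — longest licit onset from the right is /l/, leaving /gb/ as coda.
Putting it together: slyk.kle.sly.ugb.lu.
Syllable 4 is /ugb/ with coda /gb/, so it is closed.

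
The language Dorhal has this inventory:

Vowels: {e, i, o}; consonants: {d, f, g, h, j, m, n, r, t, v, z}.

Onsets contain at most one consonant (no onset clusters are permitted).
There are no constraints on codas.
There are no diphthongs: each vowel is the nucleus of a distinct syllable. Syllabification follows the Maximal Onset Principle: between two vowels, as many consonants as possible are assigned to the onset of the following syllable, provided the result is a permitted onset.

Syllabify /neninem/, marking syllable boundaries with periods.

The vowels are e, i, e — 3 nuclei, so 3 syllables.
/e…i/ gap (V1→V2): /n/ is a single consonant, so it becomes the next onset.
/i…e/ gap (V2→V3): /n/ → onset of the next syllable (single consonants are always licit onsets).

ne.ni.nem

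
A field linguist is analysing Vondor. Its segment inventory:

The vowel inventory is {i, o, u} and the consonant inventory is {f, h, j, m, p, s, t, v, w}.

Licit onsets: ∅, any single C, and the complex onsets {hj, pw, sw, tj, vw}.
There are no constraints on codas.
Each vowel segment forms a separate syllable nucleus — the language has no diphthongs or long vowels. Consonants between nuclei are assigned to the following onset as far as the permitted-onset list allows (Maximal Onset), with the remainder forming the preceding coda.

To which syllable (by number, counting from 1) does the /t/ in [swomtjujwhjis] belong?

Vowels present: o, u, i; each is a nucleus, giving 3 syllables.
σ1/σ2 boundary: /mtj/ splits as /m/ + /tj/ (/tj/ is the longest suffix that is a licit onset).
σ2/σ3 boundary: /jwhj/; trying suffixes from longest down, /hj/ is the first permitted one, so coda /jw/ | onset /hj/.
Putting it together: swom.tjujw.hjis.
The /t/ is in the onset of syllable 2 (/tjujw/).

2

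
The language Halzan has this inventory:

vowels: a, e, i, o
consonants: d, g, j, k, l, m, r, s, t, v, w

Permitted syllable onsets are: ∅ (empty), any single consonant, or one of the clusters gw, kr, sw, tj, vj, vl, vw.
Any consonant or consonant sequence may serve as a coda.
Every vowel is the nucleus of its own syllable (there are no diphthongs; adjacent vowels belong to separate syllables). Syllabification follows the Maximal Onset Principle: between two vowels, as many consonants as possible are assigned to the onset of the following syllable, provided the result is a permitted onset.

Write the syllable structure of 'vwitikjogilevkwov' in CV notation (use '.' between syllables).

The vowels are i, i, o, i, e, o — 6 nuclei, so 6 syllables.
Between /i/ (V1) and /i/ (V2): /t/ is a single consonant, so it becomes the next onset.
Between /i/ (V2) and /o/ (V3): /kj/ — longest licit onset from the right is /j/, leaving /k/ as coda.
Between /o/ (V3) and /i/ (V4): /g/ is a single consonant, so it becomes the next onset.
Between /i/ (V4) and /e/ (V5): /l/ is a single consonant, so it becomes the next onset.
Between /e/ (V5) and /o/ (V6): /vkw/ splits as /vk/ + /w/ (/w/ is the longest suffix that is a licit onset).
Syllabification: vwi.tik.jo.gi.levk.wov.
Mapping each syllable to C/V: /vwi/ → CCV, /tik/ → CVC, /jo/ → CV, /gi/ → CV, /levk/ → CVCC, /wov/ → CVC.

CCV.CVC.CV.CV.CVCC.CVC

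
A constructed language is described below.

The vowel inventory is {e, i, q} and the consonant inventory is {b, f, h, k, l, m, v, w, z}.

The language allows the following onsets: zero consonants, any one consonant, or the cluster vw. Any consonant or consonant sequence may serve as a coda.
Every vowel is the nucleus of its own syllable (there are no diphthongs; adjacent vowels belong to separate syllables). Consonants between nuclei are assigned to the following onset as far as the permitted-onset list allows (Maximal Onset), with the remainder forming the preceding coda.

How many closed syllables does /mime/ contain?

Vowels present: i, e; each is a nucleus, giving 2 syllables.
σ1/σ2 boundary: just /m/ — single C goes to the following onset.
Syllabification: mi.me.
Classifying each syllable: /mi/ (open), /me/ (open).
Closed syllables: 0.

0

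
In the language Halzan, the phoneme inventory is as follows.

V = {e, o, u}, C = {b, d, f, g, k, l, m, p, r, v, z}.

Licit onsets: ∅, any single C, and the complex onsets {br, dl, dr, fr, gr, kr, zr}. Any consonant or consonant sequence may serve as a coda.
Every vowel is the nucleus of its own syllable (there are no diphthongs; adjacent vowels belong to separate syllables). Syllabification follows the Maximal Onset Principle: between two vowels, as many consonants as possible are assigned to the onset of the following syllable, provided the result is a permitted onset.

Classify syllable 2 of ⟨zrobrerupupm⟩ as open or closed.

Nuclei (vowels): o, e, u, u → 4 syllables.
σ1/σ2 boundary: /br/ is a licit onset in full, so it all attaches to the next syllable.
σ2/σ3 boundary: /r/ is a single consonant, so it becomes the next onset.
σ3/σ4 boundary: just /p/ — single C goes to the following onset.
Syllabification: zro.bre.ru.pupm.
Syllable 2 is /bre/; it ends in its nucleus with no coda, so it is open.

open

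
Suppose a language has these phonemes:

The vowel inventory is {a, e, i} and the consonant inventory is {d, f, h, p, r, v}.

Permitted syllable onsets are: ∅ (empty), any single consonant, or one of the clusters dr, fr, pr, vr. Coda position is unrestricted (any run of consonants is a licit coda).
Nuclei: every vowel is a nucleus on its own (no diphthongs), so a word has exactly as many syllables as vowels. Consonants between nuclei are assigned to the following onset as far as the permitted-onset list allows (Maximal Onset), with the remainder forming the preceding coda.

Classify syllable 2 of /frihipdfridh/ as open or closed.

closed

Nuclei (vowels): i, i, i → 3 syllables.
Between /i/ (V1) and /i/ (V2): /h/ is a single consonant, so it becomes the next onset.
Between /i/ (V2) and /i/ (V3): cluster /pdfr/ — the longest permitted-onset suffix is /fr/; onset = /fr/, preceding coda = /pd/.
Result: fri.hipd.fridh.
Syllable 2 is /hipd/ with coda /pd/, so it is closed.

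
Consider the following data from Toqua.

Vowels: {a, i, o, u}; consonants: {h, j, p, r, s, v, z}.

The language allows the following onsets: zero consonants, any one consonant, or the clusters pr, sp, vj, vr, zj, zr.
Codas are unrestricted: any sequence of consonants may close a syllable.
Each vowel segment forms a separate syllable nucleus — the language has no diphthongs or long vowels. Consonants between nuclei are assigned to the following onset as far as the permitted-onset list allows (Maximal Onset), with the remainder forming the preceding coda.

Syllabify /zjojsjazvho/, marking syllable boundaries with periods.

zjojs.jazv.ho

Nuclei (vowels): o, a, o → 3 syllables.
V1 /o/ – V2 /a/: /jsj/ splits as /js/ + /j/ (/j/ is the longest suffix that is a licit onset).
V2 /a/ – V3 /o/: /zvh/; trying suffixes from longest down, /h/ is the first permitted one, so coda /zv/ | onset /h/.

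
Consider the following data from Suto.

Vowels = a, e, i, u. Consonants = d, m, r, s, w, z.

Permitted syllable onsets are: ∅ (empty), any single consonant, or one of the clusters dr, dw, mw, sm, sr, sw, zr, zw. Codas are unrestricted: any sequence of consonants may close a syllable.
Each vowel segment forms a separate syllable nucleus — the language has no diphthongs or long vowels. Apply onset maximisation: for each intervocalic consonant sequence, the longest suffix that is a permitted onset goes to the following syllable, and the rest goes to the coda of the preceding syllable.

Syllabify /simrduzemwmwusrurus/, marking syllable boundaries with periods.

Vowels present: i, u, e, u, u, u; each is a nucleus, giving 6 syllables.
Between /i/ (V1) and /u/ (V2): cluster /mrd/ — the longest permitted-onset suffix is /d/; onset = /d/, preceding coda = /mr/.
Between /u/ (V2) and /e/ (V3): /z/ → onset of the next syllable (single consonants are always licit onsets).
Between /e/ (V3) and /u/ (V4): /mwmw/ splits as /mw/ + /mw/ (/mw/ is the longest suffix that is a licit onset).
Between /u/ (V4) and /u/ (V5): /sr/ — entire cluster is a permitted onset → onset /sr/, coda ∅.
Between /u/ (V5) and /u/ (V6): just /r/ — single C goes to the following onset.

simr.du.zemw.mwu.sru.rus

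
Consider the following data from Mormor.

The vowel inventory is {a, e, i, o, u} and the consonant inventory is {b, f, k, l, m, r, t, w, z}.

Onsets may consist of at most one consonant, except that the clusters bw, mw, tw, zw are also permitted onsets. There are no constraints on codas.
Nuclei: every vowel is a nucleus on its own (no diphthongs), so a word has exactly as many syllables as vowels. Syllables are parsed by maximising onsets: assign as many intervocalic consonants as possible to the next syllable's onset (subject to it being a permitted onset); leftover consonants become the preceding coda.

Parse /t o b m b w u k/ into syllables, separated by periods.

The vowels are o, u — 2 nuclei, so 2 syllables.
Between /o/ (V1) and /u/ (V2): /bmbw/; trying suffixes from longest down, /bw/ is the first permitted one, so coda /bm/ | onset /bw/.

tobm.bwuk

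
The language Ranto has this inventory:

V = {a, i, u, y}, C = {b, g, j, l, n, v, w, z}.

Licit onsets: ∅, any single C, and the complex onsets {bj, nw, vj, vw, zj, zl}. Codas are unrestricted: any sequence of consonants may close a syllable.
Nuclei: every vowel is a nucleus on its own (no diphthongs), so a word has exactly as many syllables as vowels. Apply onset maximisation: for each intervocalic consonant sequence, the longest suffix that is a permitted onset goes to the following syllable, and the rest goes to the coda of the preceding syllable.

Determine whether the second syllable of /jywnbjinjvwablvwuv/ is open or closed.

closed

Vowels present: y, i, a, u; each is a nucleus, giving 4 syllables.
σ1/σ2 boundary: /wnbj/; trying suffixes from longest down, /bj/ is the first permitted one, so coda /wn/ | onset /bj/.
σ2/σ3 boundary: /njvw/ — longest licit onset from the right is /vw/, leaving /nj/ as coda.
σ3/σ4 boundary: /blvw/; trying suffixes from longest down, /vw/ is the first permitted one, so coda /bl/ | onset /vw/.
Putting it together: jywn.bjinj.vwabl.vwuv.
Syllable 2 is /bjinj/ with coda /nj/, so it is closed.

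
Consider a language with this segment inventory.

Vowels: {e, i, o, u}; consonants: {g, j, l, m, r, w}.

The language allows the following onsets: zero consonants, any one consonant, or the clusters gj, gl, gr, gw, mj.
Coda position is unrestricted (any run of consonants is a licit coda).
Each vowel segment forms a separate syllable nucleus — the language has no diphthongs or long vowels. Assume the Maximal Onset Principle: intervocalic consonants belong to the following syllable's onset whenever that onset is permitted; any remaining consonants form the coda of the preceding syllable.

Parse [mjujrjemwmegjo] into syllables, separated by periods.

Vowels present: u, e, e, o; each is a nucleus, giving 4 syllables.
/u…e/ gap (V1→V2): cluster /jrj/ — the longest permitted-onset suffix is /j/; onset = /j/, preceding coda = /jr/.
/e…e/ gap (V2→V3): /mwm/; trying suffixes from longest down, /m/ is the first permitted one, so coda /mw/ | onset /m/.
/e…o/ gap (V3→V4): cluster /gj/ — /gj/ is itself a permitted onset, so the whole cluster goes right; preceding coda = ∅.

mjujr.jemw.me.gjo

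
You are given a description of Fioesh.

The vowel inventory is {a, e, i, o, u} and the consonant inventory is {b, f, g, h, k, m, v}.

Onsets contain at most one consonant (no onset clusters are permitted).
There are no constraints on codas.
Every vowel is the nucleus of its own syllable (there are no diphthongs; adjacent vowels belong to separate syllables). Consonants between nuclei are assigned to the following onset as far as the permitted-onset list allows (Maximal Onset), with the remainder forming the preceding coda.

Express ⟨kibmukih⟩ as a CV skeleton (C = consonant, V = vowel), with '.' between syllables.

CVC.CV.CVC

Nuclei (vowels): i, u, i → 3 syllables.
Between /i/ (V1) and /u/ (V2): cluster /bm/ — the longest permitted-onset suffix is /m/; onset = /m/, preceding coda = /b/.
Between /u/ (V2) and /i/ (V3): /k/ → onset of the next syllable (single consonants are always licit onsets).
Putting it together: kib.mu.kih.
Mapping each syllable to C/V: /kib/ → CVC, /mu/ → CV, /kih/ → CVC.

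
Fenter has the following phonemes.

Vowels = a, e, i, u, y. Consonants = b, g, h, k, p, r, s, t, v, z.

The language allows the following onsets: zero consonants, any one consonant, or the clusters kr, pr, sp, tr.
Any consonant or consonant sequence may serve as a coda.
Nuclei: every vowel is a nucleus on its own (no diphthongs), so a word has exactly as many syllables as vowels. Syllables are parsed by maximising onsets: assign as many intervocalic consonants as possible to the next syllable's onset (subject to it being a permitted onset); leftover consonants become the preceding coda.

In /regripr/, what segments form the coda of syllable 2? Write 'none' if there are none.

The vowels are e, i — 2 nuclei, so 2 syllables.
/e…i/ gap (V1→V2): /gr/ — longest licit onset from the right is /r/, leaving /g/ as coda.
Syllabification: reg.ripr.
Syllable 2 is /ripr/: onset /r/, nucleus /i/, coda /pr/.

pr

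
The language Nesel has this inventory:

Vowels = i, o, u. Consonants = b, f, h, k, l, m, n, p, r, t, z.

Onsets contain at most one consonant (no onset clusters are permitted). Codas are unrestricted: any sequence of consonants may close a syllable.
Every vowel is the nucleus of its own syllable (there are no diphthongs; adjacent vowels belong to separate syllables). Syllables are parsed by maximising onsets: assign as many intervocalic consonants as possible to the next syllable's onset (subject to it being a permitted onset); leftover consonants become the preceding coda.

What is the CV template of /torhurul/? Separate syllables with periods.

CVC.CV.CVC

Nuclei (vowels): o, u, u → 3 syllables.
Between /o/ (V1) and /u/ (V2): /rh/; trying suffixes from longest down, /h/ is the first permitted one, so coda /r/ | onset /h/.
Between /u/ (V2) and /u/ (V3): just /r/ — single C goes to the following onset.
Putting it together: tor.hu.rul.
Mapping each syllable to C/V: /tor/ → CVC, /hu/ → CV, /rul/ → CVC.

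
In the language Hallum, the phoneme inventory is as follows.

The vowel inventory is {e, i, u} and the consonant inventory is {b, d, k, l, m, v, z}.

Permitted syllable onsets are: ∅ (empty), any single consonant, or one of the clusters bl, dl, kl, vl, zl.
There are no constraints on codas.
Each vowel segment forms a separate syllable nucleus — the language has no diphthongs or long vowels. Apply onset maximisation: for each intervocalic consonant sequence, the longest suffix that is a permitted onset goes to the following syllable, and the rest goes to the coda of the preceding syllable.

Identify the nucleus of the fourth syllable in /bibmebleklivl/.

Vowels present: i, e, e, i; each is a nucleus, giving 4 syllables.
The fourth nucleus (vowel 4 from the left) is /i/.

i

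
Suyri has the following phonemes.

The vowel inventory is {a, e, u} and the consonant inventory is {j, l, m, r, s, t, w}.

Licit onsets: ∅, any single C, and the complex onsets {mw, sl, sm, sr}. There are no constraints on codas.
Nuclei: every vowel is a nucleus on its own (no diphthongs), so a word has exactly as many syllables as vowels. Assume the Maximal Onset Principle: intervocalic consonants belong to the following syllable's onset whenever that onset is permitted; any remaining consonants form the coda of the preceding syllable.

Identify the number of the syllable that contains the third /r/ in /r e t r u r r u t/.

Nuclei (vowels): e, u, u → 3 syllables.
σ1/σ2 boundary: /tr/; trying suffixes from longest down, /r/ is the first permitted one, so coda /t/ | onset /r/.
σ2/σ3 boundary: /rr/; trying suffixes from longest down, /r/ is the first permitted one, so coda /r/ | onset /r/.
So the parse is ret.rur.rut.
The third /r/ is in the coda of syllable 2 (/rur/).

2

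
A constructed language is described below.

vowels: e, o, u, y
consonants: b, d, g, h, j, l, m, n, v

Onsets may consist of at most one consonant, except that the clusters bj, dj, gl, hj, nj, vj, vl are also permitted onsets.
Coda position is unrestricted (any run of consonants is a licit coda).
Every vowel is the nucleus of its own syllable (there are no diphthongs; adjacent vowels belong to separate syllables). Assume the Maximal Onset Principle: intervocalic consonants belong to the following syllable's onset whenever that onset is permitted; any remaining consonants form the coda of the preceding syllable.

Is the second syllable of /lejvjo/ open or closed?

The vowels are e, o — 2 nuclei, so 2 syllables.
Between /e/ (V1) and /o/ (V2): /jvj/ splits as /j/ + /vj/ (/vj/ is the longest suffix that is a licit onset).
Result: lej.vjo.
Syllable 2 is /vjo/; it ends in its nucleus with no coda, so it is open.

open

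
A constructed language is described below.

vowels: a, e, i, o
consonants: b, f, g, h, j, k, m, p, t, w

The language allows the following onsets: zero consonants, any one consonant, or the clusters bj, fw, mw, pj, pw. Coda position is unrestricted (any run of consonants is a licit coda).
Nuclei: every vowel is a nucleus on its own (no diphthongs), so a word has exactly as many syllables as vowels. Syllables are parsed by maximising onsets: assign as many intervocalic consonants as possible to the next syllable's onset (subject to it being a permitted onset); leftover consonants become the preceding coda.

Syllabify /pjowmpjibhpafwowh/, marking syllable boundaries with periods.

pjowm.pjibh.pa.fwowh

Nuclei (vowels): o, i, a, o → 4 syllables.
/o…i/ gap (V1→V2): cluster /wmpj/ — the longest permitted-onset suffix is /pj/; onset = /pj/, preceding coda = /wm/.
/i…a/ gap (V2→V3): cluster /bhp/ — the longest permitted-onset suffix is /p/; onset = /p/, preceding coda = /bh/.
/a…o/ gap (V3→V4): cluster /fw/ — /fw/ is itself a permitted onset, so the whole cluster goes right; preceding coda = ∅.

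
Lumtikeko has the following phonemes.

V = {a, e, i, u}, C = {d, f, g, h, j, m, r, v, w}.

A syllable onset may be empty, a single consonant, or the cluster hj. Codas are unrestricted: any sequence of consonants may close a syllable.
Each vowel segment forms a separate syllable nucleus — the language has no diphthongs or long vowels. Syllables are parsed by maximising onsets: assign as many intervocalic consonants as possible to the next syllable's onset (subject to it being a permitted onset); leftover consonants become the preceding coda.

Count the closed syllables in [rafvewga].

2

Vowels present: a, e, a; each is a nucleus, giving 3 syllables.
/a…e/ gap (V1→V2): /fv/ — longest licit onset from the right is /v/, leaving /f/ as coda.
/e…a/ gap (V2→V3): /wg/ splits as /w/ + /g/ (/g/ is the longest suffix that is a licit onset).
Putting it together: raf.vew.ga.
Classifying each syllable: /raf/ (closed), /vew/ (closed), /ga/ (open).
Closed syllables: 2.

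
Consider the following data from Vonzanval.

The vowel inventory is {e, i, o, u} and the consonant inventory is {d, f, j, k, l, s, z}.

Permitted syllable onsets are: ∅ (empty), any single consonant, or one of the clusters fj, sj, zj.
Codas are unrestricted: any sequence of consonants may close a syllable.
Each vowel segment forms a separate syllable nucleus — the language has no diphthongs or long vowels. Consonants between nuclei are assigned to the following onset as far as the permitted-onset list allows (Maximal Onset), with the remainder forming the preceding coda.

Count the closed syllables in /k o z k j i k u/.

Nuclei (vowels): o, i, u → 3 syllables.
Between /o/ (V1) and /i/ (V2): /zkj/ — longest licit onset from the right is /j/, leaving /zk/ as coda.
Between /i/ (V2) and /u/ (V3): /k/ → onset of the next syllable (single consonants are always licit onsets).
Result: kozk.ji.ku.
Classifying each syllable: /kozk/ (closed), /ji/ (open), /ku/ (open).
Closed syllables: 1.

1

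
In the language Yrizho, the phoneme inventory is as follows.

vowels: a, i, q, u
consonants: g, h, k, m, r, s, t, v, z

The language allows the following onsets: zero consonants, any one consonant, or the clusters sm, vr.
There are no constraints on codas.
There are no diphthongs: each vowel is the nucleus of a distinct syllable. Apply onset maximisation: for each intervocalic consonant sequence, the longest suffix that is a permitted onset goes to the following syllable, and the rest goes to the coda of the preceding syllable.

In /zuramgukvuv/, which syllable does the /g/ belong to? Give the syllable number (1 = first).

3

The vowels are u, a, u, u — 4 nuclei, so 4 syllables.
/u…a/ gap (V1→V2): just /r/ — single C goes to the following onset.
/a…u/ gap (V2→V3): /mg/; trying suffixes from longest down, /g/ is the first permitted one, so coda /m/ | onset /g/.
/u…u/ gap (V3→V4): cluster /kv/ — the longest permitted-onset suffix is /v/; onset = /v/, preceding coda = /k/.
Result: zu.ram.guk.vuv.
The /g/ is in the onset of syllable 3 (/guk/).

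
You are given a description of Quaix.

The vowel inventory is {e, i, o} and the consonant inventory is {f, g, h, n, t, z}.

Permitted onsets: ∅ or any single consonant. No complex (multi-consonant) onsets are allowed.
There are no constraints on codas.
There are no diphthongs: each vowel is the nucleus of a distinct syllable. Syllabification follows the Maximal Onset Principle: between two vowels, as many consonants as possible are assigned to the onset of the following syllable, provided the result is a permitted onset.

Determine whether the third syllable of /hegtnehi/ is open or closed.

Nuclei (vowels): e, e, i → 3 syllables.
Between /e/ (V1) and /e/ (V2): /gtn/; trying suffixes from longest down, /n/ is the first permitted one, so coda /gt/ | onset /n/.
Between /e/ (V2) and /i/ (V3): just /h/ — single C goes to the following onset.
So the parse is hegt.ne.hi.
Syllable 3 is /hi/; it ends in its nucleus with no coda, so it is open.

open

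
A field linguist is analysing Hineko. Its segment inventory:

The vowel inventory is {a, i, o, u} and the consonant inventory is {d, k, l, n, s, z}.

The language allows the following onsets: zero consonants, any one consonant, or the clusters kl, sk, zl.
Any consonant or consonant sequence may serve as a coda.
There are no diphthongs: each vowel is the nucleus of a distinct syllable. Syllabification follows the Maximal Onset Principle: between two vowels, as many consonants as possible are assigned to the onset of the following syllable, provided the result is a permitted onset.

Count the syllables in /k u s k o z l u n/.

Nuclei (vowels): u, o, u → 3 syllables.

3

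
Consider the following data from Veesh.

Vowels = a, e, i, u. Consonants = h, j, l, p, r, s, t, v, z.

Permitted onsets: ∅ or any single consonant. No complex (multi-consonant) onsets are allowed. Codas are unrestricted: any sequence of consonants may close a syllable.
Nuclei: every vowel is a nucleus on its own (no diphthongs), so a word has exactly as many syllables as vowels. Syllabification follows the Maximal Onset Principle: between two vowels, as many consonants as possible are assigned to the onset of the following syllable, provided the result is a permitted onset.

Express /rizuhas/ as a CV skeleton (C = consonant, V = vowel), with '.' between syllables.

CV.CV.CVC

Nuclei (vowels): i, u, a → 3 syllables.
V1 /i/ – V2 /u/: /z/ → onset of the next syllable (single consonants are always licit onsets).
V2 /u/ – V3 /a/: /h/ → onset of the next syllable (single consonants are always licit onsets).
Syllabification: ri.zu.has.
Mapping each syllable to C/V: /ri/ → CV, /zu/ → CV, /has/ → CVC.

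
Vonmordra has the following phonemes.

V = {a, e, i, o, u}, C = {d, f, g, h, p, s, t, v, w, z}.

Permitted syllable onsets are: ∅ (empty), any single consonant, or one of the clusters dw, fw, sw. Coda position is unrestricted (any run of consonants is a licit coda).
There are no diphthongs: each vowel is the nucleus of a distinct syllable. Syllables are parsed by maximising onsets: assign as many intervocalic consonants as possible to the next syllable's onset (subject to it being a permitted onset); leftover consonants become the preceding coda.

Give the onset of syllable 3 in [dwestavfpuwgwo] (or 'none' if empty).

p

The vowels are e, a, u, o — 4 nuclei, so 4 syllables.
V1 /e/ – V2 /a/: cluster /st/ — the longest permitted-onset suffix is /t/; onset = /t/, preceding coda = /s/.
V2 /a/ – V3 /u/: /vfp/; trying suffixes from longest down, /p/ is the first permitted one, so coda /vf/ | onset /p/.
V3 /u/ – V4 /o/: /wgw/ — longest licit onset from the right is /w/, leaving /wg/ as coda.
Putting it together: dwes.tavf.puwg.wo.
Syllable 3 is /puwg/: onset /p/, nucleus /u/, coda /wg/.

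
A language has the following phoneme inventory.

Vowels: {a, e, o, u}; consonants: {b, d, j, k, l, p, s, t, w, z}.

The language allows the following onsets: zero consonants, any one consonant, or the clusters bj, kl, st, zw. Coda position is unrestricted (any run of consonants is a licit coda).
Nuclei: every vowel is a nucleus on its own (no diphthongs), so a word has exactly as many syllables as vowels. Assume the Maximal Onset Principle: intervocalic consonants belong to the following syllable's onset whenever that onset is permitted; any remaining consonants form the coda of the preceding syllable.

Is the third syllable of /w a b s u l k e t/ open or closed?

The vowels are a, u, e — 3 nuclei, so 3 syllables.
σ1/σ2 boundary: /bs/; trying suffixes from longest down, /s/ is the first permitted one, so coda /b/ | onset /s/.
σ2/σ3 boundary: /lk/; trying suffixes from longest down, /k/ is the first permitted one, so coda /l/ | onset /k/.
So the parse is wab.sul.ket.
Syllable 3 is /ket/ with coda /t/, so it is closed.

closed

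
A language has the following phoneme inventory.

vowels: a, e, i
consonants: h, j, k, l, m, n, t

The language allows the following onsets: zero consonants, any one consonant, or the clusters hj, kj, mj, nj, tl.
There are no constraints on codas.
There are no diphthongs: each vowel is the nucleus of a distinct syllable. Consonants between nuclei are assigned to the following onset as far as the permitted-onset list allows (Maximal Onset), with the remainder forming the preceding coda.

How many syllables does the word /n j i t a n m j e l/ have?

The vowels are i, a, e — 3 nuclei, so 3 syllables.

3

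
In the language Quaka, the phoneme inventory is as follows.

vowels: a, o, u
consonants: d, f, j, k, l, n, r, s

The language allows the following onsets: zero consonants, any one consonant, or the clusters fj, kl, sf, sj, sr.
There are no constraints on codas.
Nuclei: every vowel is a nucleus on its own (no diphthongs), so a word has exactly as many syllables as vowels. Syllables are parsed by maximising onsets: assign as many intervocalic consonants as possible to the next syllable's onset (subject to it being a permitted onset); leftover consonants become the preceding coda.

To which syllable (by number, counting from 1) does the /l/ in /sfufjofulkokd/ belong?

Nuclei (vowels): u, o, u, o → 4 syllables.
Between /u/ (V1) and /o/ (V2): /fj/ is a licit onset in full, so it all attaches to the next syllable.
Between /o/ (V2) and /u/ (V3): /f/ → onset of the next syllable (single consonants are always licit onsets).
Between /u/ (V3) and /o/ (V4): /lk/ splits as /l/ + /k/ (/k/ is the longest suffix that is a licit onset).
Syllabification: sfu.fjo.ful.kokd.
The /l/ is in the coda of syllable 3 (/ful/).

3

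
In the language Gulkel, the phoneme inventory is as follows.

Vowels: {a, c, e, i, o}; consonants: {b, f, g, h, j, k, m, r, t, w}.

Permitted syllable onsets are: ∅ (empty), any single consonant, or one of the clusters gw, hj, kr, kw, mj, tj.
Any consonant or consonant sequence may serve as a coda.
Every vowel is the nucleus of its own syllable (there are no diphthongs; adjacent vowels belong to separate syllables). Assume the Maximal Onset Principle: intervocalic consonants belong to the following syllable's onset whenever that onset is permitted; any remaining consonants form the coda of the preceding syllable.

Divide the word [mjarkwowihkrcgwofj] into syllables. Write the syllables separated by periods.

mjar.kwo.wih.krc.gwofj

Vowels present: a, o, i, c, o; each is a nucleus, giving 5 syllables.
/a…o/ gap (V1→V2): cluster /rkw/ — the longest permitted-onset suffix is /kw/; onset = /kw/, preceding coda = /r/.
/o…i/ gap (V2→V3): /w/ is a single consonant, so it becomes the next onset.
/i…c/ gap (V3→V4): /hkr/; trying suffixes from longest down, /kr/ is the first permitted one, so coda /h/ | onset /kr/.
/c…o/ gap (V4→V5): /gw/ — entire cluster is a permitted onset → onset /gw/, coda ∅.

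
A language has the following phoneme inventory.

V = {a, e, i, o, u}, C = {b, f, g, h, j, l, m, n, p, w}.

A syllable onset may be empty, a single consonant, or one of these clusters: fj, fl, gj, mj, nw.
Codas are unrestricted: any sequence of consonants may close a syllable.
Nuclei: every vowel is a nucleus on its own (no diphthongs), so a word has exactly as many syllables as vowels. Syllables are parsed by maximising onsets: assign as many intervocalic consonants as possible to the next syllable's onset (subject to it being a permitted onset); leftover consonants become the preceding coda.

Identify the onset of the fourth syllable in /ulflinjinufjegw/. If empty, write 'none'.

The vowels are u, i, i, u, e — 5 nuclei, so 5 syllables.
σ1/σ2 boundary: /lfl/; trying suffixes from longest down, /fl/ is the first permitted one, so coda /l/ | onset /fl/.
σ2/σ3 boundary: /nj/; trying suffixes from longest down, /j/ is the first permitted one, so coda /n/ | onset /j/.
σ3/σ4 boundary: /n/ → onset of the next syllable (single consonants are always licit onsets).
σ4/σ5 boundary: cluster /fj/ — /fj/ is itself a permitted onset, so the whole cluster goes right; preceding coda = ∅.
So the parse is ul.flin.ji.nu.fjegw.
Syllable 4 is /nu/: onset /n/, nucleus /u/, coda ∅.

n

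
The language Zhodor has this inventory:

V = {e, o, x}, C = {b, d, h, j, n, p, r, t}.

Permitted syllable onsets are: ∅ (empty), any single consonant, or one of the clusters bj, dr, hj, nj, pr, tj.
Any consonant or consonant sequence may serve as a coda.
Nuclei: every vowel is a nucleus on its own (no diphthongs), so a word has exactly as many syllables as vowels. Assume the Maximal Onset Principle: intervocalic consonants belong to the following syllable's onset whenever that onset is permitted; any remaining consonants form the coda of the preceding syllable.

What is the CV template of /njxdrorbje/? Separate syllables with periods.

Nuclei (vowels): x, o, e → 3 syllables.
Between /x/ (V1) and /o/ (V2): /dr/ is a licit onset in full, so it all attaches to the next syllable.
Between /o/ (V2) and /e/ (V3): cluster /rbj/ — the longest permitted-onset suffix is /bj/; onset = /bj/, preceding coda = /r/.
Putting it together: njx.dror.bje.
Mapping each syllable to C/V: /njx/ → CCV, /dror/ → CCVC, /bje/ → CCV.

CCV.CCVC.CCV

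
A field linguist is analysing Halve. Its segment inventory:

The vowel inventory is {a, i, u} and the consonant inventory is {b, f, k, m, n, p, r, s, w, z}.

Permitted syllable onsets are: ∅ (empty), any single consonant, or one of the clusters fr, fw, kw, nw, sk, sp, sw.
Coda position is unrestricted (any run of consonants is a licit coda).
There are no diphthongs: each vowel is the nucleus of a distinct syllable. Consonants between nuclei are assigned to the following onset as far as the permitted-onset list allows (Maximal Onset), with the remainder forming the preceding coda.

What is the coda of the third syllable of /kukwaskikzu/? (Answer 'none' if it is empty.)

k

The vowels are u, a, i, u — 4 nuclei, so 4 syllables.
σ1/σ2 boundary: /kw/ — entire cluster is a permitted onset → onset /kw/, coda ∅.
σ2/σ3 boundary: cluster /sk/ — /sk/ is itself a permitted onset, so the whole cluster goes right; preceding coda = ∅.
σ3/σ4 boundary: cluster /kz/ — the longest permitted-onset suffix is /z/; onset = /z/, preceding coda = /k/.
Result: ku.kwa.skik.zu.
Syllable 3 is /skik/: onset /sk/, nucleus /i/, coda /k/.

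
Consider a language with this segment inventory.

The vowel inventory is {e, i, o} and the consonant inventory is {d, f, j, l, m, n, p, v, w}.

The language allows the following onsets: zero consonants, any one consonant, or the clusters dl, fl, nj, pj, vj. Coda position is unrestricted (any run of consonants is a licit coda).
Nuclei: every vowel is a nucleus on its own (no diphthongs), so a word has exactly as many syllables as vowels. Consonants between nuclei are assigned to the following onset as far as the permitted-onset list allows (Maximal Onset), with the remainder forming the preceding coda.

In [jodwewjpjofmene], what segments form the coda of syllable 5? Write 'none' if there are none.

Vowels present: o, e, o, e, e; each is a nucleus, giving 5 syllables.
V1 /o/ – V2 /e/: /dw/; trying suffixes from longest down, /w/ is the first permitted one, so coda /d/ | onset /w/.
V2 /e/ – V3 /o/: cluster /wjpj/ — the longest permitted-onset suffix is /pj/; onset = /pj/, preceding coda = /wj/.
V3 /o/ – V4 /e/: /fm/ splits as /f/ + /m/ (/m/ is the longest suffix that is a licit onset).
V4 /e/ – V5 /e/: /n/ → onset of the next syllable (single consonants are always licit onsets).
So the parse is jod.wewj.pjof.me.ne.
Syllable 5 is /ne/: onset /n/, nucleus /e/, coda ∅.

none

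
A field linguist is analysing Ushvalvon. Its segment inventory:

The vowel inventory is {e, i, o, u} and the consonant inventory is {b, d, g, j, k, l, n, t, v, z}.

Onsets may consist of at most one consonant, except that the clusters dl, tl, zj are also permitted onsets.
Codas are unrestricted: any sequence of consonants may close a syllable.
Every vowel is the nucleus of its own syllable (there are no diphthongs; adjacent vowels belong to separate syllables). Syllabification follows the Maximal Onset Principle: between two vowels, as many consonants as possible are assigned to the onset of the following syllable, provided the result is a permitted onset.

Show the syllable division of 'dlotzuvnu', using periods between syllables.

Vowels present: o, u, u; each is a nucleus, giving 3 syllables.
V1 /o/ – V2 /u/: /tz/ — longest licit onset from the right is /z/, leaving /t/ as coda.
V2 /u/ – V3 /u/: /vn/ — longest licit onset from the right is /n/, leaving /v/ as coda.

dlot.zuv.nu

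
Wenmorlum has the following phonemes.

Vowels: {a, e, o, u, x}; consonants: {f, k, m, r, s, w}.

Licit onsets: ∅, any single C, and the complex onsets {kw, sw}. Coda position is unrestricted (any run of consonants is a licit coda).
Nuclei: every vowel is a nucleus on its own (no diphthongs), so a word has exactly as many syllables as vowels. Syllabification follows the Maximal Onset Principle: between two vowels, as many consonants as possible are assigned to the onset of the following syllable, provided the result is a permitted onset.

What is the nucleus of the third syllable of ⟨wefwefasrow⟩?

Vowels present: e, e, a, o; each is a nucleus, giving 4 syllables.
The third nucleus (vowel 3 from the left) is /a/.

a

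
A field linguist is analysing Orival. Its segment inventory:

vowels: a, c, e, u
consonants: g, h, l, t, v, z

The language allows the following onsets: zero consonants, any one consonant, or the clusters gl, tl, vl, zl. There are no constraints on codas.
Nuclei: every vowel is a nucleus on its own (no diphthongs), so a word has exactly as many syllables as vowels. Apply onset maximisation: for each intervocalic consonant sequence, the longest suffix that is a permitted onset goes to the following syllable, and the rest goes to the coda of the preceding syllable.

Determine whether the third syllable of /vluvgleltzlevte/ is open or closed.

The vowels are u, e, e, e — 4 nuclei, so 4 syllables.
V1 /u/ – V2 /e/: /vgl/ splits as /v/ + /gl/ (/gl/ is the longest suffix that is a licit onset).
V2 /e/ – V3 /e/: /ltzl/ splits as /lt/ + /zl/ (/zl/ is the longest suffix that is a licit onset).
V3 /e/ – V4 /e/: /vt/ splits as /v/ + /t/ (/t/ is the longest suffix that is a licit onset).
Result: vluv.glelt.zlev.te.
Syllable 3 is /zlev/ with coda /v/, so it is closed.

closed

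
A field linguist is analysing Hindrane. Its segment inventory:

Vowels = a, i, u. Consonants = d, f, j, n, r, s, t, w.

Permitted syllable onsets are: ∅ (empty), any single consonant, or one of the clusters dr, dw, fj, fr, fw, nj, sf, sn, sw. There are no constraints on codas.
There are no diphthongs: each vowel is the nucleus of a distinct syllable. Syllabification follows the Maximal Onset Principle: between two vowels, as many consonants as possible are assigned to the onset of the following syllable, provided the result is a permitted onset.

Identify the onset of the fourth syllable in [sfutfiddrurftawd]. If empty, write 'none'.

t

Nuclei (vowels): u, i, u, a → 4 syllables.
V1 /u/ – V2 /i/: /tf/ splits as /t/ + /f/ (/f/ is the longest suffix that is a licit onset).
V2 /i/ – V3 /u/: /ddr/ — longest licit onset from the right is /dr/, leaving /d/ as coda.
V3 /u/ – V4 /a/: cluster /rft/ — the longest permitted-onset suffix is /t/; onset = /t/, preceding coda = /rf/.
So the parse is sfut.fid.drurf.tawd.
Syllable 4 is /tawd/: onset /t/, nucleus /a/, coda /wd/.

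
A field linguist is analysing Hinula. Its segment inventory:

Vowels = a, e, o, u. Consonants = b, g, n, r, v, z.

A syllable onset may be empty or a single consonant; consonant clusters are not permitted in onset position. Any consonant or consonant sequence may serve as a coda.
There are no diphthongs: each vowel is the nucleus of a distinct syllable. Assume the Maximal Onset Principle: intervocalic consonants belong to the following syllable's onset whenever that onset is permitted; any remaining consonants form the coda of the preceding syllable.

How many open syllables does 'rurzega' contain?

2

Vowels present: u, e, a; each is a nucleus, giving 3 syllables.
/u…e/ gap (V1→V2): /rz/; trying suffixes from longest down, /z/ is the first permitted one, so coda /r/ | onset /z/.
/e…a/ gap (V2→V3): /g/ → onset of the next syllable (single consonants are always licit onsets).
So the parse is rur.ze.ga.
Classifying each syllable: /rur/ (closed), /ze/ (open), /ga/ (open).
Open syllables: 2.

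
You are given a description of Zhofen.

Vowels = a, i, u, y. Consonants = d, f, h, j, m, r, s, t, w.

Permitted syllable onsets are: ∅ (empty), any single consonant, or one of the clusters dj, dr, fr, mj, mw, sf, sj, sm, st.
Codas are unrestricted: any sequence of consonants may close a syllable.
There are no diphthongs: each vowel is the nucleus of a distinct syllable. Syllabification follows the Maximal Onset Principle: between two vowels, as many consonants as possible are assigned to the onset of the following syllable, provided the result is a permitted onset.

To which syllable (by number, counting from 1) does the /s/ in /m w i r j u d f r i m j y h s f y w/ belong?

Vowels present: i, u, i, y, y; each is a nucleus, giving 5 syllables.
Between /i/ (V1) and /u/ (V2): cluster /rj/ — the longest permitted-onset suffix is /j/; onset = /j/, preceding coda = /r/.
Between /u/ (V2) and /i/ (V3): /dfr/ splits as /d/ + /fr/ (/fr/ is the longest suffix that is a licit onset).
Between /i/ (V3) and /y/ (V4): /mj/ — entire cluster is a permitted onset → onset /mj/, coda ∅.
Between /y/ (V4) and /y/ (V5): /hsf/; trying suffixes from longest down, /sf/ is the first permitted one, so coda /h/ | onset /sf/.
Result: mwir.jud.fri.mjyh.sfyw.
The /s/ is in the onset of syllable 5 (/sfyw/).

5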